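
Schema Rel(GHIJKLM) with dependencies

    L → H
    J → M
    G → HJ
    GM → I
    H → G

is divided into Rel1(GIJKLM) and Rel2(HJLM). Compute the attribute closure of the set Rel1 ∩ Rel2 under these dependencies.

Rel1 ∩ Rel2 = {JLM}.
L → H applies, adding H
H → G applies, adding G
GM → I applies, adding I
Closure: {GHIJLM}.

GHIJLM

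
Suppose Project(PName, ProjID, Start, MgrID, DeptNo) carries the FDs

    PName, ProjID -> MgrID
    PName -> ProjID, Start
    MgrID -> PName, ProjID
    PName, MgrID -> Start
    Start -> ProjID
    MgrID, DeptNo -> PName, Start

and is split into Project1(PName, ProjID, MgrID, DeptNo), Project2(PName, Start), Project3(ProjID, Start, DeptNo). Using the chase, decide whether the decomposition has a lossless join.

Chase test. Columns are PName, ProjID, Start, MgrID, DeptNo; row i has aⱼ where attribute j ∈ Projecti, else bᵢⱼ.
Initial tableau (one row per fragment):
  row 1: a1 a2 b13 a4 a5
  row 2: a1 b22 a3 b24 b25
  row 3: b31 a2 a3 b34 a5
Rows 1 and 2 agree on PName; apply PName→ProjID, Start and equate their ProjID, Start entries.
Rows 1 and 2 agree on PName, ProjID; apply PName, ProjID→MgrID and equate their MgrID entries.
Row 1 is now all distinguished symbols — the join is lossless.

Yes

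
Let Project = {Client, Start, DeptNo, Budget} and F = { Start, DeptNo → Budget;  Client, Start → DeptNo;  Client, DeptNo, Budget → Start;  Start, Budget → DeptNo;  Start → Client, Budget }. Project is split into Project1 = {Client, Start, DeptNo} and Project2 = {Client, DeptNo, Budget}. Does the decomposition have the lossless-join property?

Common attributes: Project1 ∩ Project2 = {Client, DeptNo}.
No dependency enlarges {Client, DeptNo}, so (Client, DeptNo)⁺ = {Client, DeptNo}.
The closure contains neither all of Project1 = {Client, Start, DeptNo} nor all of Project2 = {Client, DeptNo, Budget}, so the common attributes are not a superkey of either fragment. The join is lossy.

No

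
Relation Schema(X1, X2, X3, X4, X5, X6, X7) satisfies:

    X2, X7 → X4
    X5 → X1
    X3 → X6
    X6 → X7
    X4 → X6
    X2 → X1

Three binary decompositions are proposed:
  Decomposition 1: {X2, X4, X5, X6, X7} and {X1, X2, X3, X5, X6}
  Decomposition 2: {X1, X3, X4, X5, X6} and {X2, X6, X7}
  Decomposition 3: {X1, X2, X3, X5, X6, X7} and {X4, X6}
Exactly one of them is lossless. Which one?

Decomposition 1

Decomposition 1: common = {X2, X5, X6}, closure = {X1, X2, X4, X5, X6, X7} → lossless.
Decomposition 2: common = {X6}, closure = {X6, X7} → lossy.
Decomposition 3: common = {X6}, closure = {X6, X7} → lossy.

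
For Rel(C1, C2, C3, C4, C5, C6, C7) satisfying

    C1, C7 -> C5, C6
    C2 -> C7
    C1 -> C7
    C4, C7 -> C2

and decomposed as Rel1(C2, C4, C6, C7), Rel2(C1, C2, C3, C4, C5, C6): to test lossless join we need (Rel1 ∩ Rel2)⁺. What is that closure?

C2, C4, C6, C7

Rel1 ∩ Rel2 = {C2, C4, C6}.
C2 → C7 applies, adding C7
Closure: {C2, C4, C6, C7}.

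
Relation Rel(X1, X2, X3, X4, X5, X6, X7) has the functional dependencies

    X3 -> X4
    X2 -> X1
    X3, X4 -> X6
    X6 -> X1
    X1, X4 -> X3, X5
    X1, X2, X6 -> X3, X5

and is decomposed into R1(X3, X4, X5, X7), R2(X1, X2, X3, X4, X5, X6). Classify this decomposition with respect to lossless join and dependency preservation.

Lossless test: (X3, X4, X5)⁺ = {X1, X3, X4, X5, X6}, which is a superkey of neither fragment — lossy.
Dependency preservation: every FD's attributes lie within a single fragment, so each can be enforced locally — preserved.

lossy but dependency-preserving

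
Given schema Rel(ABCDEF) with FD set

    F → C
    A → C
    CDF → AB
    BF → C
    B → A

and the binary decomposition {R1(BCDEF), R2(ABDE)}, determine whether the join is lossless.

Yes

Common attributes: R1 ∩ R2 = {BDE}.
Closure of {BDE}: B → A applies, adding A; A → C applies, adding C. So (BDE)⁺ = {ABCDE}.
This closure contains every attribute of R2, so R1 ∩ R2 → R2. The join is lossless.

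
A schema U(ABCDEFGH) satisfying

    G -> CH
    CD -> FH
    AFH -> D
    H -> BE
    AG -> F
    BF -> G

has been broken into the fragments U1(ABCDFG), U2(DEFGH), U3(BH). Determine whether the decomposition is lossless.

Yes

Chase test. Columns are ABCDEFGH; row i has aⱼ where attribute j ∈ Ui, else bᵢⱼ.
Initial tableau (one row per fragment):
  row 1: a1 a2 a3 a4 b15 a6 a7 b18
  row 2: b21 b22 b23 a4 a5 a6 a7 a8
  row 3: b31 a2 b33 b34 b35 b36 b37 a8
Rows 1 and 2 agree on G; apply G→CH and equate their CH entries.
Rows 1 and 2 agree on H; apply H→BE and equate their BE entries.
Rows 1 and 3 agree on H; apply H→BE and equate their BE entries.
Row 1 is now all distinguished symbols — the join is lossless.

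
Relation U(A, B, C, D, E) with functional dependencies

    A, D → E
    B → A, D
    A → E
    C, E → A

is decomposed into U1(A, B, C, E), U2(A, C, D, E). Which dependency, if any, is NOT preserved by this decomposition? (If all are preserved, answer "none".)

B → A, D

Check B → A, D: no single fragment contains all of {A, B, D}, and the restricted closure of {B} across the fragments never reaches {A, D}.
A, D → E is preserved.
A → E is preserved.
C, E → A is preserved.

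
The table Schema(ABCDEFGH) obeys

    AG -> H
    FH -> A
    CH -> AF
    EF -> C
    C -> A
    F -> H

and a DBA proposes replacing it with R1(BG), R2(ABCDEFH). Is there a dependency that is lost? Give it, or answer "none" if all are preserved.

Check AG → H: no single fragment contains all of {AGH}, and the restricted closure of {AG} across the fragments never reaches {H}.
FH → A is preserved.
CH → AF is preserved.
EF → C is preserved.
C → A is preserved.
F → H is preserved.

AG -> H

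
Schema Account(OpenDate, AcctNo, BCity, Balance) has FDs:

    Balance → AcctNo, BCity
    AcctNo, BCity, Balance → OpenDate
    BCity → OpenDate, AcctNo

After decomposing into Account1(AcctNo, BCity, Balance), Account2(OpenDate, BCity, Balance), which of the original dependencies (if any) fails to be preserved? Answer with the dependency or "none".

none

Balance → AcctNo, BCity lies within Account1.
AcctNo, BCity, Balance → OpenDate: restricted closure across fragments reaches OpenDate.
BCity → OpenDate, AcctNo: restricted closure across fragments reaches OpenDate, AcctNo.
Every dependency is enforceable on the fragments, so the decomposition is dependency-preserving.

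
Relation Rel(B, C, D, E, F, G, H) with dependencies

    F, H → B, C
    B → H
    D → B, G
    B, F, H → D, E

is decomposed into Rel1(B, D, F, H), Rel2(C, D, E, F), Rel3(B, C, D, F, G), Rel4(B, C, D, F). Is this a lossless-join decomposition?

Chase test. Columns are B, C, D, E, F, G, H; row i has aⱼ where attribute j ∈ Reli, else bᵢⱼ.
Initial tableau (one row per fragment):
  row 1: a1 b12 a3 b14 a5 b16 a7
  row 2: b21 a2 a3 a4 a5 b26 b27
  row 3: a1 a2 a3 b34 a5 a6 b37
  row 4: a1 a2 a3 b44 a5 b46 b47
Rows 1 and 3 agree on B; apply B→H and equate their H entries.
Rows 1 and 4 agree on B; apply B→H and equate their H entries.
Rows 1 and 2 agree on D; apply D→B, G and equate their B, G entries.
Rows 1 and 3 agree on D; apply D→B, G and equate their B, G entries.
Rows 1 and 4 agree on D; apply D→B, G and equate their B, G entries.
Rows 1 and 3 agree on B, F, H; apply B, F, H→D, E and equate their D, E entries.
Rows 1 and 4 agree on B, F, H; apply B, F, H→D, E and equate their D, E entries.
Rows 1 and 3 agree on F, H; apply F, H→B, C and equate their B, C entries.
Rows 1 and 2 agree on B; apply B→H and equate their H entries.
Rows 1 and 2 agree on B, F, H; apply B, F, H→D, E and equate their D, E entries.
Row 1 is now all distinguished symbols — the join is lossless.

Yes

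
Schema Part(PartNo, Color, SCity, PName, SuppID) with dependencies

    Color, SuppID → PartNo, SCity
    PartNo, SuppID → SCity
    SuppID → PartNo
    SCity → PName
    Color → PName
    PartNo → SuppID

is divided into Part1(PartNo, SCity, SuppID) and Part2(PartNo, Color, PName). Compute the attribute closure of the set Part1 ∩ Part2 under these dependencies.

PartNo, SCity, PName, SuppID

Part1 ∩ Part2 = {PartNo}.
PartNo → SuppID applies, adding SuppID
PartNo, SuppID → SCity applies, adding SCity
SCity → PName applies, adding PName
Closure: {PartNo, SCity, PName, SuppID}.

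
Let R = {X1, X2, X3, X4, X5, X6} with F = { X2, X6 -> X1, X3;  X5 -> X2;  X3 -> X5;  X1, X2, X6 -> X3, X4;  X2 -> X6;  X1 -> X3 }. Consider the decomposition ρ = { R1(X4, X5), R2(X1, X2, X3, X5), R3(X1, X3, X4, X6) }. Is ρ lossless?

Yes

Chase test. Columns are X1, X2, X3, X4, X5, X6; row i has aⱼ where attribute j ∈ Ri, else bᵢⱼ.
Initial tableau (one row per fragment):
  row 1: b11 b12 b13 a4 a5 b16
  row 2: a1 a2 a3 b24 a5 b26
  row 3: a1 b32 a3 a4 b35 a6
Rows 1 and 2 agree on X5; apply X5→X2 and equate their X2 entries.
Rows 2 and 3 agree on X3; apply X3→X5 and equate their X5 entries.
Rows 1 and 2 agree on X2; apply X2→X6 and equate their X6 entries.
Rows 1 and 2 agree on X2, X6; apply X2, X6→X1, X3 and equate their X1, X3 entries.
Rows 1 and 3 agree on X5; apply X5→X2 and equate their X2 entries.
Rows 1 and 2 agree on X1, X2, X6; apply X1, X2, X6→X3, X4 and equate their X3, X4 entries.
Rows 1 and 3 agree on X2; apply X2→X6 and equate their X6 entries.
Row 1 is now all distinguished symbols — the join is lossless.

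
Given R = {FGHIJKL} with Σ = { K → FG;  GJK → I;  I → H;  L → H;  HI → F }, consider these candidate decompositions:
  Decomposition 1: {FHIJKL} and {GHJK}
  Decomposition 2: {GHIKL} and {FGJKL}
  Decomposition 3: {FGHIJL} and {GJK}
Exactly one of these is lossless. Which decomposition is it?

Decomposition 1

Decomposition 1: common = {HJK}, closure = {FGHIJK} → lossless.
Decomposition 2: common = {GKL}, closure = {FGHKL} → lossy.
Decomposition 3: common = {GJ}, closure = {GJ} → lossy.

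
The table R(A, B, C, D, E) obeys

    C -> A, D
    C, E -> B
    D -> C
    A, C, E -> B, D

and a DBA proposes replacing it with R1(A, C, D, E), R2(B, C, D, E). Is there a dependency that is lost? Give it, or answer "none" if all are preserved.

C → A, D lies within R1.
C, E → B lies within R2.
D → C lies within R1.
A, C, E → B, D: restricted closure across fragments reaches B, D.
Every dependency is enforceable on the fragments, so the decomposition is dependency-preserving.

none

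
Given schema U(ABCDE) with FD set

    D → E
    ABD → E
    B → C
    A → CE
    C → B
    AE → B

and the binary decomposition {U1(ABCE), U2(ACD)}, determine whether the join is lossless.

Common attributes: U1 ∩ U2 = {AC}.
Closure of {AC}: A → CE applies, adding E; C → B applies, adding B. So (AC)⁺ = {ABCE}.
This closure contains every attribute of U1, so U1 ∩ U2 → U1. The join is lossless.

Yes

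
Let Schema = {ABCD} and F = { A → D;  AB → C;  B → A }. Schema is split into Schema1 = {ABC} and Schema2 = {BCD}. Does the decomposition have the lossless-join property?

Yes

Common attributes: Schema1 ∩ Schema2 = {BC}.
Closure of {BC}: B → A applies, adding A; A → D applies, adding D. So (BC)⁺ = {ABCD}.
This closure contains every attribute of Schema1, so Schema1 ∩ Schema2 → Schema1. The join is lossless.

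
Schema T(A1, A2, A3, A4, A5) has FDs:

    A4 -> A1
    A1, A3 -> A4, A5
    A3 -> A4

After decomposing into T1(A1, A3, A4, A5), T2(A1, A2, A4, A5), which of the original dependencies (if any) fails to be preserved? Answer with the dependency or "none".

A4 → A1 lies within T1.
A1, A3 → A4, A5 lies within T1.
A3 → A4 lies within T1.
Every dependency is enforceable on the fragments, so the decomposition is dependency-preserving.

none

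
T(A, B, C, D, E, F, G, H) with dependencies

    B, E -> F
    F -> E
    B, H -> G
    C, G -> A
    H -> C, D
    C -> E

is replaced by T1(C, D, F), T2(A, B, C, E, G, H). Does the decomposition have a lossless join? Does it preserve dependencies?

lossy and not dependency-preserving

Lossless test: (C)⁺ = {C, E}, which is a superkey of neither fragment — lossy.
Dependency preservation: the restricted closure of {B, E} across the fragments never reaches {F}, so B, E → F cannot be enforced without a join — not preserved.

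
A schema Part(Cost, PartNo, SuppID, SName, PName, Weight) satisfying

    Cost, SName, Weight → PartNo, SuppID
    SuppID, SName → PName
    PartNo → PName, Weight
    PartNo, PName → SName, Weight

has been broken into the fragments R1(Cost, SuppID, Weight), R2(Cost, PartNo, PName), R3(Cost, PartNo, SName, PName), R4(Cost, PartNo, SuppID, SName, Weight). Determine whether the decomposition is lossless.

Chase test. Columns are Cost, PartNo, SuppID, SName, PName, Weight; row i has aⱼ where attribute j ∈ Ri, else bᵢⱼ.
Initial tableau (one row per fragment):
  row 1: a1 b12 a3 b14 b15 a6
  row 2: a1 a2 b23 b24 a5 b26
  row 3: a1 a2 b33 a4 a5 b36
  row 4: a1 a2 a3 a4 b45 a6
Rows 2 and 3 agree on PartNo; apply PartNo→PName, Weight and equate their PName, Weight entries.
Rows 2 and 4 agree on PartNo; apply PartNo→PName, Weight and equate their PName, Weight entries.
Rows 2 and 3 agree on PartNo, PName; apply PartNo, PName→SName, Weight and equate their SName, Weight entries.
Rows 2 and 3 agree on Cost, SName, Weight; apply Cost, SName, Weight→PartNo, SuppID and equate their PartNo, SuppID entries.
Rows 2 and 4 agree on Cost, SName, Weight; apply Cost, SName, Weight→PartNo, SuppID and equate their PartNo, SuppID entries.
Row 2 is now all distinguished symbols — the join is lossless.

Yes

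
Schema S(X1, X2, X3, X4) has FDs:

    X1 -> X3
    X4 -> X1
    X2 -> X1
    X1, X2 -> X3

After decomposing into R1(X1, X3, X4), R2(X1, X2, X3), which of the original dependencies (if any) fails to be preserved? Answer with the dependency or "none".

none

X1 → X3 lies within R1.
X4 → X1 lies within R1.
X2 → X1 lies within R2.
X1, X2 → X3 lies within R2.
Every dependency is enforceable on the fragments, so the decomposition is dependency-preserving.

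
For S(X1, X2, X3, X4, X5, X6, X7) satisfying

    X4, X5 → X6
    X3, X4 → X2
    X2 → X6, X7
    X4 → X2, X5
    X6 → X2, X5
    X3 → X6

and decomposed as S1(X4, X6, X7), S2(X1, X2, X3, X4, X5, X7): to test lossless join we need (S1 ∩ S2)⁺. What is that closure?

X2, X4, X5, X6, X7

S1 ∩ S2 = {X4, X7}.
X4 → X2, X5 applies, adding X2, X5
X4, X5 → X6 applies, adding X6
Closure: {X2, X4, X5, X6, X7}.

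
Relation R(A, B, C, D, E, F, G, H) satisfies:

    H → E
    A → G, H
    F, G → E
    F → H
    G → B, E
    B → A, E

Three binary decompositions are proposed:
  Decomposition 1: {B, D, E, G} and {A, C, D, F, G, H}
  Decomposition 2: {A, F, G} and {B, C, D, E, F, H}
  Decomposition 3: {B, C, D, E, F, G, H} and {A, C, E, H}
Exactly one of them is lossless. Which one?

Decomposition 1

Decomposition 1: common = {D, G}, closure = {A, B, D, E, G, H} → lossless.
Decomposition 2: common = {F}, closure = {E, F, H} → lossy.
Decomposition 3: common = {C, E, H}, closure = {C, E, H} → lossy.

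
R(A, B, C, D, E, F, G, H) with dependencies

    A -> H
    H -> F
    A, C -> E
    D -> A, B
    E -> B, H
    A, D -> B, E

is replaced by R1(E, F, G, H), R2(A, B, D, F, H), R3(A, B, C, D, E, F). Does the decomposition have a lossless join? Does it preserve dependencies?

Lossless test (chase): Rows 2 and 3 agree on A; apply A→H and equate their H entries. Rows 1 and 3 agree on E; apply E→B, H and equate their B, H entries. Rows 2 and 3 agree on A, D; apply A, D→B, E and equate their B, E entries. No row becomes fully distinguished — the join is lossy.
Dependency preservation: E → B, H is not contained in any single fragment, but the restricted closure of its left-hand side across the fragments still reaches the right-hand side; the remaining FDs each lie inside some fragment. All dependencies are preserved.

lossy but dependency-preserving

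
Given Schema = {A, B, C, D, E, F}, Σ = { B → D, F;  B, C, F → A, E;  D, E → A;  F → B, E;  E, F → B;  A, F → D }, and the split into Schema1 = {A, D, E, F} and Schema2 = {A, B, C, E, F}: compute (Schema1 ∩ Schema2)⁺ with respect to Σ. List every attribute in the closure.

Schema1 ∩ Schema2 = {A, E, F}.
F → B, E applies, adding B
A, F → D applies, adding D
Closure: {A, B, D, E, F}.

A, B, D, E, F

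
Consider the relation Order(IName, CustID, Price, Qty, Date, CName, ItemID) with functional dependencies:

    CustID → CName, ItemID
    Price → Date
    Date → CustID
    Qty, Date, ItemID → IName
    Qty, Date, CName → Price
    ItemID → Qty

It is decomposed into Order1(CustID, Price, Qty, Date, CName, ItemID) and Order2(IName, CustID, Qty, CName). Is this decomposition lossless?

No

Common attributes: Order1 ∩ Order2 = {CustID, Qty, CName}.
Closure of {CustID, Qty, CName}: CustID → CName, ItemID applies, adding ItemID. So (CustID, Qty, CName)⁺ = {CustID, Qty, CName, ItemID}.
The closure contains neither all of Order1 = {CustID, Price, Qty, Date, CName, ItemID} nor all of Order2 = {IName, CustID, Qty, CName}, so the common attributes are not a superkey of either fragment. The join is lossy.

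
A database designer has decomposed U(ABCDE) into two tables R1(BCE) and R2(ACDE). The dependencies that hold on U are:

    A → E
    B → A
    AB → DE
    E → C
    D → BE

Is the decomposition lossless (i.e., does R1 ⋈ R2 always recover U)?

No

Common attributes: R1 ∩ R2 = {CE}.
No dependency enlarges {CE}, so (CE)⁺ = {CE}.
The closure contains neither all of R1 = {BCE} nor all of R2 = {ACDE}, so the common attributes are not a superkey of either fragment. The join is lossy.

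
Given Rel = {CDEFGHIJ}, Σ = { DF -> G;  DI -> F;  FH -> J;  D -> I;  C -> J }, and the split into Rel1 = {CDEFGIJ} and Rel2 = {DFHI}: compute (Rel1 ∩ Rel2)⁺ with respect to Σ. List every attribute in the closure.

DFGI

Rel1 ∩ Rel2 = {DFI}.
DF → G applies, adding G
Closure: {DFGI}.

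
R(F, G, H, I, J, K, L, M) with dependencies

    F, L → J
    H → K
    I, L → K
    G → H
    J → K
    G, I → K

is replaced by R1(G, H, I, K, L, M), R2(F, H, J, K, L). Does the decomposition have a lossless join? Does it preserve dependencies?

Lossless test: (H, K, L)⁺ = {H, K, L}, which is a superkey of neither fragment — lossy.
Dependency preservation: every FD's attributes lie within a single fragment, so each can be enforced locally — preserved.

lossy but dependency-preserving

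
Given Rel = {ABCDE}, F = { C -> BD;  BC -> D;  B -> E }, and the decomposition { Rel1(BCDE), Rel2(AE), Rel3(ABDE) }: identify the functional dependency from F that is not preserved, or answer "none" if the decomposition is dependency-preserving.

none

C → BD lies within Rel1.
BC → D lies within Rel1.
B → E lies within Rel1.
Every dependency is enforceable on the fragments, so the decomposition is dependency-preserving.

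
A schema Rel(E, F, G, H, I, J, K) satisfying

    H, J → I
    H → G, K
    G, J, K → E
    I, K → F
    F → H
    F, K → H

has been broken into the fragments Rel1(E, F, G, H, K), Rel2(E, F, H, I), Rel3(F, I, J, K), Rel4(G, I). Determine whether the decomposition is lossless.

No

Chase test. Columns are E, F, G, H, I, J, K; row i has aⱼ where attribute j ∈ Reli, else bᵢⱼ.
Initial tableau (one row per fragment):
  row 1: a1 a2 a3 a4 b15 b16 a7
  row 2: a1 a2 b23 a4 a5 b26 b27
  row 3: b31 a2 b33 b34 a5 a6 a7
  row 4: b41 b42 a3 b44 a5 b46 b47
Rows 1 and 2 agree on H; apply H→G, K and equate their G, K entries.
Rows 1 and 3 agree on F; apply F→H and equate their H entries.
Rows 1 and 3 agree on H; apply H→G, K and equate their G, K entries.
No row becomes fully distinguished — the join is lossy.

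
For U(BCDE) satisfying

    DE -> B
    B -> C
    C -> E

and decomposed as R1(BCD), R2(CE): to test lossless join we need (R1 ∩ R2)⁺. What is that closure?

R1 ∩ R2 = {C}.
C → E applies, adding E
Closure: {CE}.

CE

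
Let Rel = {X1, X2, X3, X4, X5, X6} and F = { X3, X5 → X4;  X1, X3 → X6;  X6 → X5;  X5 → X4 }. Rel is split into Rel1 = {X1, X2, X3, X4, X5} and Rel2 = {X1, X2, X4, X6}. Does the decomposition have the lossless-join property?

No

Common attributes: Rel1 ∩ Rel2 = {X1, X2, X4}.
No dependency enlarges {X1, X2, X4}, so (X1, X2, X4)⁺ = {X1, X2, X4}.
The closure contains neither all of Rel1 = {X1, X2, X3, X4, X5} nor all of Rel2 = {X1, X2, X4, X6}, so the common attributes are not a superkey of either fragment. The join is lossy.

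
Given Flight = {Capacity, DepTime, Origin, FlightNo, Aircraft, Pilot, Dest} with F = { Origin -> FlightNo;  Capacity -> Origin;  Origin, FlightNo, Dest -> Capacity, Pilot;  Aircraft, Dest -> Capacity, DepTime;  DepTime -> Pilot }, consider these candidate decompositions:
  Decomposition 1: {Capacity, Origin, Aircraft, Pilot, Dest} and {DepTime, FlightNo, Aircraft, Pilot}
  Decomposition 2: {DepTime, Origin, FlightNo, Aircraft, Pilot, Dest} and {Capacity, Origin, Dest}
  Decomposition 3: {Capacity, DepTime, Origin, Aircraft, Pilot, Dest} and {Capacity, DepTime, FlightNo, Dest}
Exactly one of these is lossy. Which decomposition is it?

Decomposition 1

Decomposition 1: common = {Aircraft, Pilot}, closure = {Aircraft, Pilot} → lossy.
Decomposition 2: common = {Origin, Dest}, closure = {Capacity, Origin, FlightNo, Pilot, Dest} → lossless.
Decomposition 3: common = {Capacity, DepTime, Dest}, closure = {Capacity, DepTime, Origin, FlightNo, Pilot, Dest} → lossless.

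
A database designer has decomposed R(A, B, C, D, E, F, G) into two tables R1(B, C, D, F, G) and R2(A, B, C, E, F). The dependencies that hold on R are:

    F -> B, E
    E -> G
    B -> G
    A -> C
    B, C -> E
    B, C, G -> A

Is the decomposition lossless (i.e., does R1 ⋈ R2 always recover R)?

Yes

Common attributes: R1 ∩ R2 = {B, C, F}.
Closure of {B, C, F}: F → B, E applies, adding E; E → G applies, adding G; B, C, G → A applies, adding A. So (B, C, F)⁺ = {A, B, C, E, F, G}.
This closure contains every attribute of R2, so R1 ∩ R2 → R2. The join is lossless.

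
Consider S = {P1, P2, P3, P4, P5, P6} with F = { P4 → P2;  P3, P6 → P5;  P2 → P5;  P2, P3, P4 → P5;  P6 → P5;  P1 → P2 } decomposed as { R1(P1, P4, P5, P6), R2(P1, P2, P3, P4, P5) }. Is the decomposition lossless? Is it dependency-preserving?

lossy but dependency-preserving

Lossless test: (P1, P4, P5)⁺ = {P1, P2, P4, P5}, which is a superkey of neither fragment — lossy.
Dependency preservation: P3, P6 → P5 is not contained in any single fragment, but the restricted closure of its left-hand side across the fragments still reaches the right-hand side; the remaining FDs each lie inside some fragment. All dependencies are preserved.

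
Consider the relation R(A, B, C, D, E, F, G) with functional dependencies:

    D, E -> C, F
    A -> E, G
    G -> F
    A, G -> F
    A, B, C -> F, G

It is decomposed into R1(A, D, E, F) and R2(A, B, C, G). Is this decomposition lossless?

Common attributes: R1 ∩ R2 = {A}.
Closure of {A}: A → E, G applies, adding E, G; G → F applies, adding F. So (A)⁺ = {A, E, F, G}.
The closure contains neither all of R1 = {A, D, E, F} nor all of R2 = {A, B, C, G}, so the common attributes are not a superkey of either fragment. The join is lossy.

No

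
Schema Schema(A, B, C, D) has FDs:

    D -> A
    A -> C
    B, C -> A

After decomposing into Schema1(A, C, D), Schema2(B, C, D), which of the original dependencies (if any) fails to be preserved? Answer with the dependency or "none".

B, C -> A

Check B, C → A: no single fragment contains all of {A, B, C}, and the restricted closure of {B, C} across the fragments never reaches {A}.
D → A is preserved.
A → C is preserved.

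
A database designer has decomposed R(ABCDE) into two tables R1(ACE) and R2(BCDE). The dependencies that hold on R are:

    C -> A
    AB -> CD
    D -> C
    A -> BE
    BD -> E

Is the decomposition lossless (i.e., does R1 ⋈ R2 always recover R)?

Common attributes: R1 ∩ R2 = {CE}.
Closure of {CE}: C → A applies, adding A; A → BE applies, adding B; AB → CD applies, adding D. So (CE)⁺ = {ABCDE}.
This closure contains every attribute of R1, so R1 ∩ R2 → R1. The join is lossless.

Yes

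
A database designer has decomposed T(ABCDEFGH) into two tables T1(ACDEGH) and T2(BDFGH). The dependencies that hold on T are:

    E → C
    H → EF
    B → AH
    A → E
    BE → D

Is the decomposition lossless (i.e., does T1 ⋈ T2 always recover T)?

No

Common attributes: T1 ∩ T2 = {DGH}.
Closure of {DGH}: H → EF applies, adding EF; E → C applies, adding C. So (DGH)⁺ = {CDEFGH}.
The closure contains neither all of T1 = {ACDEGH} nor all of T2 = {BDFGH}, so the common attributes are not a superkey of either fragment. The join is lossy.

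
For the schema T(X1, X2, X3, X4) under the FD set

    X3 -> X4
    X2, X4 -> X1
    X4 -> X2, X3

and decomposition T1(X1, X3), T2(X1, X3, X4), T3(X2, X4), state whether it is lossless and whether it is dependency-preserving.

lossless and dependency-preserving

Lossless test (chase): Rows 1 and 2 agree on X3; apply X3→X4 and equate their X4 entries. Rows 1 and 2 agree on X4; apply X4→X2, X3 and equate their X2, X3 entries. Rows 1 and 3 agree on X4; apply X4→X2, X3 and equate their X2, X3 entries. Rows 1 and 3 agree on X2, X4; apply X2, X4→X1 and equate their X1 entries. Row 1 is now all distinguished symbols — the join is lossless.
Dependency preservation: X2, X4 → X1; X4 → X2, X3 are not contained in any single fragment, but the restricted closure of each left-hand side across the fragments still reaches the right-hand side; the remaining FDs each lie inside some fragment. All dependencies are preserved.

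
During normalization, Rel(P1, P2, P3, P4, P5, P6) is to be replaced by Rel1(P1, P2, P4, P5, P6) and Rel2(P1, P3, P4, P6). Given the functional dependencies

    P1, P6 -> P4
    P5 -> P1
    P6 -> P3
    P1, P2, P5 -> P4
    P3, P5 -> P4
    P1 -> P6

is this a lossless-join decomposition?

Yes

Common attributes: Rel1 ∩ Rel2 = {P1, P4, P6}.
Closure of {P1, P4, P6}: P6 → P3 applies, adding P3. So (P1, P4, P6)⁺ = {P1, P3, P4, P6}.
This closure contains every attribute of Rel2, so Rel1 ∩ Rel2 → Rel2. The join is lossless.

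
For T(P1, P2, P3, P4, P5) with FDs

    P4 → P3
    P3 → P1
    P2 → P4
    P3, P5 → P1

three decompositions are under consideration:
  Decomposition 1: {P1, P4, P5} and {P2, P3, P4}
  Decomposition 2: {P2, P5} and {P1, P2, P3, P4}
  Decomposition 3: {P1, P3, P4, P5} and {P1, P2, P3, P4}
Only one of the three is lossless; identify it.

Decomposition 1: common = {P4}, closure = {P1, P3, P4} → lossy.
Decomposition 2: common = {P2}, closure = {P1, P2, P3, P4} → lossless.
Decomposition 3: common = {P1, P3, P4}, closure = {P1, P3, P4} → lossy.

Decomposition 2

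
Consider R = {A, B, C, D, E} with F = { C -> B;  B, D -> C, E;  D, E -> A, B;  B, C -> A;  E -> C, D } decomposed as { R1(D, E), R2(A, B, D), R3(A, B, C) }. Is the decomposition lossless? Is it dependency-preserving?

lossy and not dependency-preserving

Lossless test (chase): applying each FD to every pair of rows produces no changes in the tableau, so no row becomes fully distinguished — the join is lossy.
Dependency preservation: the restricted closure of {B, D} across the fragments never reaches {C, E}, so B, D → C, E cannot be enforced without a join — not preserved.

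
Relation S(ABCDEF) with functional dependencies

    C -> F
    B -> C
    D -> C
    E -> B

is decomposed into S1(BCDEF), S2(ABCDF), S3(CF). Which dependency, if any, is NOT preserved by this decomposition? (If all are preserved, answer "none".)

none

C → F lies within S1.
B → C lies within S1.
D → C lies within S1.
E → B lies within S1.
Every dependency is enforceable on the fragments, so the decomposition is dependency-preserving.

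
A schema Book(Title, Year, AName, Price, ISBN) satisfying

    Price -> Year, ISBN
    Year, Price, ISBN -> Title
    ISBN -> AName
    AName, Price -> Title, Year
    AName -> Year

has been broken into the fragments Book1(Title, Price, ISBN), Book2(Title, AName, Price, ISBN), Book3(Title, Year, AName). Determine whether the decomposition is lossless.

Yes

Chase test. Columns are Title, Year, AName, Price, ISBN; row i has aⱼ where attribute j ∈ Booki, else bᵢⱼ.
Initial tableau (one row per fragment):
  row 1: a1 b12 b13 a4 a5
  row 2: a1 b22 a3 a4 a5
  row 3: a1 a2 a3 b34 b35
Rows 1 and 2 agree on Price; apply Price→Year, ISBN and equate their Year, ISBN entries.
Rows 1 and 2 agree on ISBN; apply ISBN→AName and equate their AName entries.
Rows 1 and 3 agree on AName; apply AName→Year and equate their Year entries.
Row 1 is now all distinguished symbols — the join is lossless.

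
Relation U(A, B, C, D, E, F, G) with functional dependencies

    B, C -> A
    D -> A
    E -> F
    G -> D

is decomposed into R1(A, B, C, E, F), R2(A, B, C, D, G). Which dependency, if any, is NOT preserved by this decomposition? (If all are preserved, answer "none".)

none

B, C → A lies within R1.
D → A lies within R2.
E → F lies within R1.
G → D lies within R2.
Every dependency is enforceable on the fragments, so the decomposition is dependency-preserving.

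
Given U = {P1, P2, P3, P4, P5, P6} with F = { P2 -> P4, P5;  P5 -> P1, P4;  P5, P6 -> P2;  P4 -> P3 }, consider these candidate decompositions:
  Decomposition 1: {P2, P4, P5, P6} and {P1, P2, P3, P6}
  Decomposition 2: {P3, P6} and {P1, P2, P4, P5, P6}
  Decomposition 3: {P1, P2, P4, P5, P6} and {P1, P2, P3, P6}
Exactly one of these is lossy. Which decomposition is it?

Decomposition 2

Decomposition 1: common = {P2, P6}, closure = {P1, P2, P3, P4, P5, P6} → lossless.
Decomposition 2: common = {P6}, closure = {P6} → lossy.
Decomposition 3: common = {P1, P2, P6}, closure = {P1, P2, P3, P4, P5, P6} → lossless.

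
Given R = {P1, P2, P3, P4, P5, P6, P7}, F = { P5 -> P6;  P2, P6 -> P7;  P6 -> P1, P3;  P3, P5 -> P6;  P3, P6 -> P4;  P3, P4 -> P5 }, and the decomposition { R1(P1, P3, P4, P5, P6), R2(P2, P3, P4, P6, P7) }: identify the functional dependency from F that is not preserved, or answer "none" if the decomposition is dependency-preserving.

P5 → P6 lies within R1.
P2, P6 → P7 lies within R2.
P6 → P1, P3 lies within R1.
P3, P5 → P6 lies within R1.
P3, P6 → P4 lies within R1.
P3, P4 → P5 lies within R1.
Every dependency is enforceable on the fragments, so the decomposition is dependency-preserving.

none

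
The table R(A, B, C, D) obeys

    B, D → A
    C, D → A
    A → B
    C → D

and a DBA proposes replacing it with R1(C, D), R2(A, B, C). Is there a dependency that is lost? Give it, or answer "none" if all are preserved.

Check B, D → A: no single fragment contains all of {A, B, D}, and the restricted closure of {B, D} across the fragments never reaches {A}.
C, D → A is preserved.
A → B is preserved.
C → D is preserved.

B, D → A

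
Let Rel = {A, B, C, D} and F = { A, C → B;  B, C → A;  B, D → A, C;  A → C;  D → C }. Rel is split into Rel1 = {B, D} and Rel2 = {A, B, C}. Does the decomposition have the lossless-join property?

Common attributes: Rel1 ∩ Rel2 = {B}.
No dependency enlarges {B}, so (B)⁺ = {B}.
The closure contains neither all of Rel1 = {B, D} nor all of Rel2 = {A, B, C}, so the common attributes are not a superkey of either fragment. The join is lossy.

No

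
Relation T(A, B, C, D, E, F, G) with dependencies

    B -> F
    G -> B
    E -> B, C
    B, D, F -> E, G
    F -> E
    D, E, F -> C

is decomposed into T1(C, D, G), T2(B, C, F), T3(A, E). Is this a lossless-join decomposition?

Chase test. Columns are A, B, C, D, E, F, G; row i has aⱼ where attribute j ∈ Ti, else bᵢⱼ.
Initial tableau (one row per fragment):
  row 1: b11 b12 a3 a4 b15 b16 a7
  row 2: b21 a2 a3 b24 b25 a6 b27
  row 3: a1 b32 b33 b34 a5 b36 b37
No row becomes fully distinguished — the join is lossy.

No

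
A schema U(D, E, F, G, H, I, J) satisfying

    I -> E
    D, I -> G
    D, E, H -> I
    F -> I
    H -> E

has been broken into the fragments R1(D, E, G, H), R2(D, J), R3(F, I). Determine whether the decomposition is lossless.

No

Chase test. Columns are D, E, F, G, H, I, J; row i has aⱼ where attribute j ∈ Ri, else bᵢⱼ.
Initial tableau (one row per fragment):
  row 1: a1 a2 b13 a4 a5 b16 b17
  row 2: a1 b22 b23 b24 b25 b26 a7
  row 3: b31 b32 a3 b34 b35 a6 b37
No row becomes fully distinguished — the join is lossy.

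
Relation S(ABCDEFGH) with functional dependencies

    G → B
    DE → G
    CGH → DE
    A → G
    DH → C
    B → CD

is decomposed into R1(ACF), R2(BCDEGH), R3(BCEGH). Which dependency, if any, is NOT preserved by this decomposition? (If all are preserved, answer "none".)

A → G

Check A → G: no single fragment contains all of {AG}, and the restricted closure of {A} across the fragments never reaches {G}.
G → B is preserved.
DE → G is preserved.
CGH → DE is preserved.
DH → C is preserved.
B → CD is preserved.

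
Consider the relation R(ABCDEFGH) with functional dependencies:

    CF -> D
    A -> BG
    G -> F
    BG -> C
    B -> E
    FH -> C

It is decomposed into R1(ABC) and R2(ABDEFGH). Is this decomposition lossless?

Common attributes: R1 ∩ R2 = {AB}.
Closure of {AB}: A → BG applies, adding G; G → F applies, adding F; BG → C applies, adding C; B → E applies, adding E; CF → D applies, adding D. So (AB)⁺ = {ABCDEFG}.
This closure contains every attribute of R1, so R1 ∩ R2 → R1. The join is lossless.

Yes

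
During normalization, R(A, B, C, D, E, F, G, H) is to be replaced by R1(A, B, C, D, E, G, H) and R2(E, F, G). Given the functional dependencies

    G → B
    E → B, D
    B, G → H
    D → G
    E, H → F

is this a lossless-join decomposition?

Yes

Common attributes: R1 ∩ R2 = {E, G}.
Closure of {E, G}: G → B applies, adding B; E → B, D applies, adding D; B, G → H applies, adding H; E, H → F applies, adding F. So (E, G)⁺ = {B, D, E, F, G, H}.
This closure contains every attribute of R2, so R1 ∩ R2 → R2. The join is lossless.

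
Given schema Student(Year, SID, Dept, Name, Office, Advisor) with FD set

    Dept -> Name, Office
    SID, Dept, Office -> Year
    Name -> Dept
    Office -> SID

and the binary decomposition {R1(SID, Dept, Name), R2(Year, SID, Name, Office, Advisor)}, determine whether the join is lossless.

Common attributes: R1 ∩ R2 = {SID, Name}.
Closure of {SID, Name}: Name → Dept applies, adding Dept; Dept → Name, Office applies, adding Office; SID, Dept, Office → Year applies, adding Year. So (SID, Name)⁺ = {Year, SID, Dept, Name, Office}.
This closure contains every attribute of R1, so R1 ∩ R2 → R1. The join is lossless.

Yes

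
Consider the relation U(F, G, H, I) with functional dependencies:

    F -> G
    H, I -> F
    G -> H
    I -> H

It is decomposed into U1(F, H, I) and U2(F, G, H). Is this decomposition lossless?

Yes

Common attributes: U1 ∩ U2 = {F, H}.
Closure of {F, H}: F → G applies, adding G. So (F, H)⁺ = {F, G, H}.
This closure contains every attribute of U2, so U1 ∩ U2 → U2. The join is lossless.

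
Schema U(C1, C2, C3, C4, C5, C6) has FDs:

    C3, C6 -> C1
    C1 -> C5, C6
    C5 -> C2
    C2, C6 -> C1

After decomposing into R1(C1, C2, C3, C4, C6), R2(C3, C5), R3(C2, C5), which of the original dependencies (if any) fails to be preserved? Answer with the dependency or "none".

Check C1 → C5, C6: no single fragment contains all of {C1, C5, C6}, and the restricted closure of {C1} across the fragments never reaches {C5, C6}.
C3, C6 → C1 is preserved.
C5 → C2 is preserved.
C2, C6 → C1 is preserved.

C1 -> C5, C6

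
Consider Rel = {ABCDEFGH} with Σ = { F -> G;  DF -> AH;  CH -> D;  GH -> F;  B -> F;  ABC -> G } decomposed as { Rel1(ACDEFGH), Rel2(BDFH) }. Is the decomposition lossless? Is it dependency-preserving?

Lossless test: (DFH)⁺ = {ADFGH}, which is a superkey of neither fragment — lossy.
Dependency preservation: ABC → G is not contained in any single fragment, but the restricted closure of its left-hand side across the fragments still reaches the right-hand side; the remaining FDs each lie inside some fragment. All dependencies are preserved.

lossy but dependency-preserving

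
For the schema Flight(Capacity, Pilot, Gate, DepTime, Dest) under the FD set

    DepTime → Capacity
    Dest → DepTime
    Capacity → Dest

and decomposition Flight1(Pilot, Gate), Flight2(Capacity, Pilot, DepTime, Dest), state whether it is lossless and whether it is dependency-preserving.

Lossless test: (Pilot)⁺ = {Pilot}, which is a superkey of neither fragment — lossy.
Dependency preservation: every FD's attributes lie within a single fragment, so each can be enforced locally — preserved.

lossy but dependency-preserving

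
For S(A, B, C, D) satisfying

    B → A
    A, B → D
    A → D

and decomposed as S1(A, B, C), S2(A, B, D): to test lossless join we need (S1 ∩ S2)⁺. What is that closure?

A, B, D

S1 ∩ S2 = {A, B}.
A, B → D applies, adding D
Closure: {A, B, D}.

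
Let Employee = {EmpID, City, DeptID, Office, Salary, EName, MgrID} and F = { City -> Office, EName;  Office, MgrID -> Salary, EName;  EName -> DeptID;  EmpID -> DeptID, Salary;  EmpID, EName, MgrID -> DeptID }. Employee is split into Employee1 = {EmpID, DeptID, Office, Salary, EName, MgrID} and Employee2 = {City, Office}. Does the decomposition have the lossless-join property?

No

Common attributes: Employee1 ∩ Employee2 = {Office}.
No dependency enlarges {Office}, so (Office)⁺ = {Office}.
The closure contains neither all of Employee1 = {EmpID, DeptID, Office, Salary, EName, MgrID} nor all of Employee2 = {City, Office}, so the common attributes are not a superkey of either fragment. The join is lossy.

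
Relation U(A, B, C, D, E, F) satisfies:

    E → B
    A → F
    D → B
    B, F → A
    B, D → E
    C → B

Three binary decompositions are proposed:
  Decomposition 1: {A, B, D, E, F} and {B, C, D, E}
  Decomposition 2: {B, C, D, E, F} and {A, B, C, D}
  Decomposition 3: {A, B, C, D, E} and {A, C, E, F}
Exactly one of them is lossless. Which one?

Decomposition 1: common = {B, D, E}, closure = {B, D, E} → lossy.
Decomposition 2: common = {B, C, D}, closure = {B, C, D, E} → lossy.
Decomposition 3: common = {A, C, E}, closure = {A, B, C, E, F} → lossless.

Decomposition 3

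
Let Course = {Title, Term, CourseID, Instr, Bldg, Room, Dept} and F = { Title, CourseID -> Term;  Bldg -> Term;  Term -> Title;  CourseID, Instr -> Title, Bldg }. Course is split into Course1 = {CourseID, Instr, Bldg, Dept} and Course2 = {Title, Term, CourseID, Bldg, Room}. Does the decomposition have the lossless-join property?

No

Common attributes: Course1 ∩ Course2 = {CourseID, Bldg}.
Closure of {CourseID, Bldg}: Bldg → Term applies, adding Term; Term → Title applies, adding Title. So (CourseID, Bldg)⁺ = {Title, Term, CourseID, Bldg}.
The closure contains neither all of Course1 = {CourseID, Instr, Bldg, Dept} nor all of Course2 = {Title, Term, CourseID, Bldg, Room}, so the common attributes are not a superkey of either fragment. The join is lossy.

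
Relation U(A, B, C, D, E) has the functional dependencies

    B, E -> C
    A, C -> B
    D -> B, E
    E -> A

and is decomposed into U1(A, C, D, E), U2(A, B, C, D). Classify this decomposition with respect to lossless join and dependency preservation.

Lossless test: (A, C, D)⁺ = {A, B, C, D, E}, which contains all of one fragment — lossless.
Dependency preservation: the restricted closure of {B, E} across the fragments never reaches {C}, so B, E → C cannot be enforced without a join — not preserved.

lossless but not dependency-preserving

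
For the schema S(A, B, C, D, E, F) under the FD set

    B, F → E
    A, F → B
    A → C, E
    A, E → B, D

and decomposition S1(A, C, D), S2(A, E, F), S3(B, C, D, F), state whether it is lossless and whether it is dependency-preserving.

lossy and not dependency-preserving

Lossless test (chase): Rows 1 and 2 agree on A; apply A→C, E and equate their C, E entries. Rows 1 and 2 agree on A, E; apply A, E→B, D and equate their B, D entries. No row becomes fully distinguished — the join is lossy.
Dependency preservation: the restricted closure of {B, F} across the fragments never reaches {E}, so B, F → E cannot be enforced without a join — not preserved.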